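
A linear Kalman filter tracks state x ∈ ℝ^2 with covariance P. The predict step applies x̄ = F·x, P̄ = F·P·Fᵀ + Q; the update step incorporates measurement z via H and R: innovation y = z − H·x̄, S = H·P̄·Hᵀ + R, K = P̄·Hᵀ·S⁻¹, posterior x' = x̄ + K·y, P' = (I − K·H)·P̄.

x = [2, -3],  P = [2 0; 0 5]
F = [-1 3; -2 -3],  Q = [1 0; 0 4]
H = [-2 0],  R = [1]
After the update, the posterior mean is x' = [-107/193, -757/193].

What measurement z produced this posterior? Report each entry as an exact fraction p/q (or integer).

z = [1]

x̄ = F·x = [-11, 5]
P̄ = F·P·Fᵀ + Q = [48 -41; -41 57]
S = H·P̄·Hᵀ + R = [193]
K = P̄·Hᵀ·S⁻¹ = [-96/193; 82/193]
x' − x̄ = [2016/193, -1722/193] = K·y
y = (KᵀK)⁻¹·Kᵀ·(x' − x̄) = [-21]
z = y + H·x̄ = [-21] + [22] = [1]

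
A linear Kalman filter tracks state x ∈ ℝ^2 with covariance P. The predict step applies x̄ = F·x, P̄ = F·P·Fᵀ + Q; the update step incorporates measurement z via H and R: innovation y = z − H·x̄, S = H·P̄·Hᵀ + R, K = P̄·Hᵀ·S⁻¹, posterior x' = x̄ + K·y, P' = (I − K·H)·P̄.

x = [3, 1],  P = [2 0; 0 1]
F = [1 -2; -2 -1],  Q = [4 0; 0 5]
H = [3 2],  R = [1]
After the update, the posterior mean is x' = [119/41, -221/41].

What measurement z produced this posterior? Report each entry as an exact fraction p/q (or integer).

x̄ = F·x = [1, -7]
P̄ = F·P·Fᵀ + Q = [10 -2; -2 14]
S = H·P̄·Hᵀ + R = [123]
K = P̄·Hᵀ·S⁻¹ = [26/123; 22/123]
x' − x̄ = [78/41, 66/41] = K·y
y = (KᵀK)⁻¹·Kᵀ·(x' − x̄) = [9]
z = y + H·x̄ = [9] + [-11] = [-2]

z = [-2]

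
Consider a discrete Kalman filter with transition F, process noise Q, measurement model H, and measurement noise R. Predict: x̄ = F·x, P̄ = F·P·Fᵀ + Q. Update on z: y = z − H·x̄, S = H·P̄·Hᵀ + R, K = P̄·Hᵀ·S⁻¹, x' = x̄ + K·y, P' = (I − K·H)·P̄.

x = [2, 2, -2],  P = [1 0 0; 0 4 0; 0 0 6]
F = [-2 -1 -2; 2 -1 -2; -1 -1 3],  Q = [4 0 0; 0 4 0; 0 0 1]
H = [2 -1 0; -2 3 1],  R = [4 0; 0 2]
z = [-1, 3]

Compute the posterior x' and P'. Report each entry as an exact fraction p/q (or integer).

x' = [4657/1627, 11589/1627, -20563/1627]
P' = [9684/1627 14364/1627 -22980/1627; 14364/1627 24596/1627 -43400/1627; -22980/1627 -43400/1627 83914/1627]

x̄ = F·x = [-2, 6, -10]
P̄ = F·P·Fᵀ + Q = [36 24 -30; 24 36 -34; -30 -34 60]
y = z − H·x̄ = [9, -9]
S = H·P̄·Hᵀ + R = [88 -86; -86 158]
K = P̄·Hᵀ·S⁻¹ = [1251/1627 372/1627; 1033/1627 830/1627; -640/1627 -163/1627]
x' = x̄ + K·y = [4657/1627, 11589/1627, -20563/1627]
P' = (I − K·H)·P̄ = [9684/1627 14364/1627 -22980/1627; 14364/1627 24596/1627 -43400/1627; -22980/1627 -43400/1627 83914/1627]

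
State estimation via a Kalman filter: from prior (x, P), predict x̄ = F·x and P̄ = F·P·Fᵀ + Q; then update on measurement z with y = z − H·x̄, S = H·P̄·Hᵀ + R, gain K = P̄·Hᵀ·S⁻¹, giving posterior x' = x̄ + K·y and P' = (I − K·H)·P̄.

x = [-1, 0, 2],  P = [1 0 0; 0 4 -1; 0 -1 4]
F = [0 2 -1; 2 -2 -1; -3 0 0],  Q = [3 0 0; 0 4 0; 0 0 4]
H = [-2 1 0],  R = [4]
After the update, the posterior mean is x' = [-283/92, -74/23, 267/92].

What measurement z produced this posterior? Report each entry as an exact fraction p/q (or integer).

z = [3]

x̄ = F·x = [-2, -4, 3]
P̄ = F·P·Fᵀ + Q = [27 -12 0; -12 24 -6; 0 -6 13]
S = H·P̄·Hᵀ + R = [184]
K = P̄·Hᵀ·S⁻¹ = [-33/92; 6/23; -3/92]
x' − x̄ = [-99/92, 18/23, -9/92] = K·y
y = (KᵀK)⁻¹·Kᵀ·(x' − x̄) = [3]
z = y + H·x̄ = [3] + [0] = [3]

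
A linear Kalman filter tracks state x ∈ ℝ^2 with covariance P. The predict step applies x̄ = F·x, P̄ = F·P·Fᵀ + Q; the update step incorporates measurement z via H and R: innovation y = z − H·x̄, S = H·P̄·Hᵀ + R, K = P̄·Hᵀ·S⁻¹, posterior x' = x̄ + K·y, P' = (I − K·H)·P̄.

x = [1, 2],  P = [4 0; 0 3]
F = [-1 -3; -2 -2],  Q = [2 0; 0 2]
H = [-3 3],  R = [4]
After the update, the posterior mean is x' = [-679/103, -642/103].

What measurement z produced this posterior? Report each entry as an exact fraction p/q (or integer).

z = [1]

x̄ = F·x = [-7, -6]
P̄ = F·P·Fᵀ + Q = [33 26; 26 30]
S = H·P̄·Hᵀ + R = [103]
K = P̄·Hᵀ·S⁻¹ = [-21/103; 12/103]
x' − x̄ = [42/103, -24/103] = K·y
y = (KᵀK)⁻¹·Kᵀ·(x' − x̄) = [-2]
z = y + H·x̄ = [-2] + [3] = [1]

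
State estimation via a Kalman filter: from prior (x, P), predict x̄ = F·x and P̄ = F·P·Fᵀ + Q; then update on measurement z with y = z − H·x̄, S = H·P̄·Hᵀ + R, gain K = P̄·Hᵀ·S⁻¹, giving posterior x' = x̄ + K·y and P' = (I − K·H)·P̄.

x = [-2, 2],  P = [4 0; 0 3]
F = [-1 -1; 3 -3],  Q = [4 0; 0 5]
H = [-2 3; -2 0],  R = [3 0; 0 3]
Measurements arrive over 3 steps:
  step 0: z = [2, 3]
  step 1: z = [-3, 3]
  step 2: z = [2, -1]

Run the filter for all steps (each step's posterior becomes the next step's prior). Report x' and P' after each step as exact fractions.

step 0: x' = [-14546/9607, -3826/9607], P' = [6684/9607 4425/9607; 4425/9607 6116/9607]
step 1: x' = [-507370/419499, -520163/279666], P' = [271214/419499 57950/139833; 57950/139833 54691/93222]
step 2: x' = [525320758/637189679, 793994403/637189679], P' = [410465316/637189679 263019585/637189679; 263019585/637189679 373039927/637189679]

step 0: x̄ = F·x = [0, -12]
step 0: P̄ = F·P·Fᵀ + Q = [11 -3; -3 68]
step 0: y = z − H·x̄ = [38, 3]
step 0: S = H·P̄·Hᵀ + R = [695 62; 62 47]
step 0: K = P̄·Hᵀ·S⁻¹ = [-31/9607 -4456/9607; 3166/9607 -2950/9607]
step 0: x' = x̄ + K·y = [-14546/9607, -3826/9607]
step 0: P' = (I − K·H)·P̄ = [6684/9607 4425/9607; 4425/9607 6116/9607]
step 1: x̄ = F·x = [18372/9607, -32160/9607]
step 1: P̄ = F·P·Fᵀ + Q = [60078/9607 -1704/9607; -1704/9607 83585/9607]
step 1: y = z − H·x̄ = [8031/739, 65565/9607]
step 1: S = H·P̄·Hᵀ + R = [80142/739 19272/739; 19272/739 269133/9607]
step 1: K = P̄·Hᵀ·S⁻¹ = [-20878/1258497 -542428/1258497; 260419/838998 -115900/419499]
step 1: x' = x̄ + K·y = [-507370/419499, -520163/279666]
step 1: P' = (I − K·H)·P̄ = [271214/419499 57950/139833; 57950/139833 54691/93222]
step 2: x̄ = F·x = [2575229/838998, 545749/279666]
step 2: P̄ = F·P·Fᵀ + Q = [5086039/838998 -50209/279666; -50209/279666 805357/93222]
step 2: y = z − H·x̄ = [1916713/838998, 2155730/419499]
step 2: S = H·P̄·Hᵀ + R = [89902591/838998 10623959/419499; 10623959/419499 11430575/419499]
step 2: K = P̄·Hᵀ·S⁻¹ = [-10623959/637189679 -273643544/637189679; 197693537/637189679 -175346390/637189679]
step 2: x' = x̄ + K·y = [525320758/637189679, 793994403/637189679]
step 2: P' = (I − K·H)·P̄ = [410465316/637189679 263019585/637189679; 263019585/637189679 373039927/637189679]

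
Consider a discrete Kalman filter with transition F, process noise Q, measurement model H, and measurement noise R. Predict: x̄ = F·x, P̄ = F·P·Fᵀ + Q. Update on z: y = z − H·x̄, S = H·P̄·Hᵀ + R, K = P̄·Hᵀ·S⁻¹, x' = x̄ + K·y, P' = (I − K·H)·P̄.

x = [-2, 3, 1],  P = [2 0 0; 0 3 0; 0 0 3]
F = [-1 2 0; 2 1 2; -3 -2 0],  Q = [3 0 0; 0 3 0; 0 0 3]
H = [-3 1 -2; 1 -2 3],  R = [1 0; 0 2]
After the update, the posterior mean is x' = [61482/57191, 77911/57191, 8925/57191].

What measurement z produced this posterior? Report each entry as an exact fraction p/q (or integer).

x̄ = F·x = [8, 1, 0]
P̄ = F·P·Fᵀ + Q = [17 2 -6; 2 26 -18; -6 -18 33]
S = H·P̄·Hᵀ + R = [300 -347; -347 592]
K = P̄·Hᵀ·S⁻¹ = [-23639/57191 -14339/57191; -2936/57191 -11768/57191; 5691/57191 15798/57191]
x' − x̄ = [-396046/57191, 20720/57191, 8925/57191] = K·y
y = (KᵀK)⁻¹·Kᵀ·(x' − x̄) = [21, -7]
z = y + H·x̄ = [21, -7] + [-23, 6] = [-2, -1]

z = [-2, -1]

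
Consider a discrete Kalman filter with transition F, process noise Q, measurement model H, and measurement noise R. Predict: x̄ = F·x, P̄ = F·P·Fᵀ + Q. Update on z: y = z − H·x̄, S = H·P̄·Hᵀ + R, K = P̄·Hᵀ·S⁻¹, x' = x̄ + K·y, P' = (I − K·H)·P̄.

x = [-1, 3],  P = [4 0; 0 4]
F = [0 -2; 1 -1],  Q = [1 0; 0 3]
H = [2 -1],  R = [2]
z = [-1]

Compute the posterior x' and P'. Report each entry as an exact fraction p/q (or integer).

x̄ = F·x = [-6, -4]
P̄ = F·P·Fᵀ + Q = [17 8; 8 11]
y = z − H·x̄ = [7]
S = H·P̄·Hᵀ + R = [49]
K = P̄·Hᵀ·S⁻¹ = [26/49; 5/49]
x' = x̄ + K·y = [-16/7, -23/7]
P' = (I − K·H)·P̄ = [157/49 262/49; 262/49 514/49]

x' = [-16/7, -23/7]
P' = [157/49 262/49; 262/49 514/49]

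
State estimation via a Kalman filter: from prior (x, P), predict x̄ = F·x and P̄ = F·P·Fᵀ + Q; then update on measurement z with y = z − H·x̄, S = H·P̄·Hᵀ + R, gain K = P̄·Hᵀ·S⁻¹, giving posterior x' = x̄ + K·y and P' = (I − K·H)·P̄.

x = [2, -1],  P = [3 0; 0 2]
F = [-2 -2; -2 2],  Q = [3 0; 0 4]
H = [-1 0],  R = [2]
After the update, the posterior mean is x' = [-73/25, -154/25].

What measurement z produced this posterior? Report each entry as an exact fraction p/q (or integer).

x̄ = F·x = [-2, -6]
P̄ = F·P·Fᵀ + Q = [23 4; 4 24]
S = H·P̄·Hᵀ + R = [25]
K = P̄·Hᵀ·S⁻¹ = [-23/25; -4/25]
x' − x̄ = [-23/25, -4/25] = K·y
y = (KᵀK)⁻¹·Kᵀ·(x' − x̄) = [1]
z = y + H·x̄ = [1] + [2] = [3]

z = [3]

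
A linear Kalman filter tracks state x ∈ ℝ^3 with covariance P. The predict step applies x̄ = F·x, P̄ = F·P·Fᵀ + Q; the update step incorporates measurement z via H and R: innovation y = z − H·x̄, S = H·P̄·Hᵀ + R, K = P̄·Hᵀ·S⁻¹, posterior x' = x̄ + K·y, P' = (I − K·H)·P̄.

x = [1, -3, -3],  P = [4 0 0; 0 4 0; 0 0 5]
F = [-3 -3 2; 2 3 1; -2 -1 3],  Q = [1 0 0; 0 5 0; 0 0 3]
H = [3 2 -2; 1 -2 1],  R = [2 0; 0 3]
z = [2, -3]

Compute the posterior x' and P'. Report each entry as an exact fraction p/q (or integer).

x̄ = F·x = [0, -10, -8]
P̄ = F·P·Fᵀ + Q = [93 -50 66; -50 62 -13; 66 -13 68]
y = z − H·x̄ = [6, -15]
S = H·P̄·Hᵀ + R = [71 83; 83 796]
K = P̄·Hᵀ·S⁻¹ = [15915/49627 14488/49627; 15521/49627 -13277/49627; 15376/49627 8372/49627]
x' = x̄ + K·y = [-121830/49627, -203989/49627, -430340/49627]
P' = (I − K·H)·P̄ = [114914/49627 227906/49627 384362/49627; 227906/49627 594075/49627 920413/49627; 384362/49627 920413/49627 1481580/49627]

x' = [-121830/49627, -203989/49627, -430340/49627]
P' = [114914/49627 227906/49627 384362/49627; 227906/49627 594075/49627 920413/49627; 384362/49627 920413/49627 1481580/49627]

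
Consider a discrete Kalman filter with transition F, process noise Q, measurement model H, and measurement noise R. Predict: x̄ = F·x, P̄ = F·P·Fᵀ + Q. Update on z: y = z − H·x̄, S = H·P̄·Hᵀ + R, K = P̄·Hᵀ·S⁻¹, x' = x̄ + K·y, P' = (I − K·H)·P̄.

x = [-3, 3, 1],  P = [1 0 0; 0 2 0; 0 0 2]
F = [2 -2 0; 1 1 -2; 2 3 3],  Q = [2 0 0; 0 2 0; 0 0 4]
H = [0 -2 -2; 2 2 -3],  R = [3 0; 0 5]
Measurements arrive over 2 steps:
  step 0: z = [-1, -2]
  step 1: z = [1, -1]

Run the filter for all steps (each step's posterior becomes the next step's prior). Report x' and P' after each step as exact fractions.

step 0: x̄ = F·x = [-12, -2, 6]
step 0: P̄ = F·P·Fᵀ + Q = [14 -2 -8; -2 13 -4; -8 -4 44]
step 0: y = z − H·x̄ = [7, 44]
step 0: S = H·P̄·Hᵀ + R = [199 244; 244 637]
step 0: K = P̄·Hᵀ·S⁻¹ = [1028/67227 4672/67227; -19762/67227 11158/67227; -12896/67227 -11524/67227]
step 0: x' = x̄ + K·y = [-593960/67227, 218164/67227, -193966/67227]
step 0: P' = (I − K·H)·P̄ = [696362/67227 -274798/67227 273256/67227; -274798/67227 138863/67227 -109220/67227; 273256/67227 -109220/67227 128564/67227]
step 1: x̄ = F·x = [-541416/22409, 12136/67227, -1115326/67227]
step 1: P̄ = F·P·Fᵀ + Q = [1891246/22409 -138302/22409 1232510/22409; -138302/22409 278195/67227 -281657/67227; 1232510/22409 -281657/67227 3476735/67227]
step 1: y = z − H·x̄ = [-713051/22409, -188981/67227]
step 1: S = H·P̄·Hᵀ + R = [4322715/22409 2017940/22409; 2017940/22409 11124758/67227]
step 1: K = P̄·Hᵀ·S⁻¹ = [-172441372/266804355 5336663/17786957; -8387074/266804355 2436195/35573914; -40744638/88934785 -2637989/35573914]
step 1: x' = x̄ + K·y = [-394711849/88934785, 175784659/177869570, -320881161/177869570]
step 1: P' = (I − K·H)·P̄ = [2120578684/88934785 -769815747/88934785 856036433/88934785; -769815747/88934785 633065817/177869570 -624678743/177869570; 856036433/88934785 -624678743/177869570 746912657/177869570]

step 0: x' = [-593960/67227, 218164/67227, -193966/67227], P' = [696362/67227 -274798/67227 273256/67227; -274798/67227 138863/67227 -109220/67227; 273256/67227 -109220/67227 128564/67227]
step 1: x' = [-394711849/88934785, 175784659/177869570, -320881161/177869570], P' = [2120578684/88934785 -769815747/88934785 856036433/88934785; -769815747/88934785 633065817/177869570 -624678743/177869570; 856036433/88934785 -624678743/177869570 746912657/177869570]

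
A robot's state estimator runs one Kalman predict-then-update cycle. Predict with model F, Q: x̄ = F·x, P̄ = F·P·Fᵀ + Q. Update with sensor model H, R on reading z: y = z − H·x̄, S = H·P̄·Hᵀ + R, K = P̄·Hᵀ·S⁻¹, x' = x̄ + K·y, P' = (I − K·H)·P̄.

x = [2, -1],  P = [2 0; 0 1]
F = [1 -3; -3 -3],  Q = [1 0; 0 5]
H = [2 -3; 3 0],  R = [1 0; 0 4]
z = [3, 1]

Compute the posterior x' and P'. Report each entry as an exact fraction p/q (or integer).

x' = [15221/31687, -21927/31687]
P' = [13548/31687 9012/31687; 9012/31687 9503/31687]

x̄ = F·x = [5, -3]
P̄ = F·P·Fᵀ + Q = [12 3; 3 32]
y = z − H·x̄ = [-16, -14]
S = H·P̄·Hᵀ + R = [301 45; 45 112]
K = P̄·Hᵀ·S⁻¹ = [60/31687 10161/31687; -10485/31687 6759/31687]
x' = x̄ + K·y = [15221/31687, -21927/31687]
P' = (I − K·H)·P̄ = [13548/31687 9012/31687; 9012/31687 9503/31687]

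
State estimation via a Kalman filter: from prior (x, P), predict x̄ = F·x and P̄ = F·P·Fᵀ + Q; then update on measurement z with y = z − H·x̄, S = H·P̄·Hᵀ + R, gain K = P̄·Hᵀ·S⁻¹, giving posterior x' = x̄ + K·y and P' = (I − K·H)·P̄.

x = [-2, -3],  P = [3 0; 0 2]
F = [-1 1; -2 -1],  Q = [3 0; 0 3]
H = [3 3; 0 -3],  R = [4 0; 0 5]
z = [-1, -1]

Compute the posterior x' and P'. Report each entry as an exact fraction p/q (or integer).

x' = [-683/623, 1142/1691]
P' = [520/623 -40/89; -40/89 820/1691]

x̄ = F·x = [-1, 7]
P̄ = F·P·Fᵀ + Q = [8 4; 4 17]
y = z − H·x̄ = [-19, 20]
S = H·P̄·Hᵀ + R = [301 -189; -189 158]
K = P̄·Hᵀ·S⁻¹ = [180/623 24/89; 45/1691 -492/1691]
x' = x̄ + K·y = [-683/623, 1142/1691]
P' = (I − K·H)·P̄ = [520/623 -40/89; -40/89 820/1691]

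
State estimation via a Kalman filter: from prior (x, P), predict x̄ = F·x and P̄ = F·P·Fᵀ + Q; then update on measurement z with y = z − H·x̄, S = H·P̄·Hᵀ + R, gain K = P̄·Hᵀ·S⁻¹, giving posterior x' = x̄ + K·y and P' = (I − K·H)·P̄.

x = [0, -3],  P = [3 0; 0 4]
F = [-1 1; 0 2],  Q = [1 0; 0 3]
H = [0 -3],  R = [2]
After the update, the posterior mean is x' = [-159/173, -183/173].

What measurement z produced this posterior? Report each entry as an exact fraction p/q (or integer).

z = [3]

x̄ = F·x = [-3, -6]
P̄ = F·P·Fᵀ + Q = [8 8; 8 19]
S = H·P̄·Hᵀ + R = [173]
K = P̄·Hᵀ·S⁻¹ = [-24/173; -57/173]
x' − x̄ = [360/173, 855/173] = K·y
y = (KᵀK)⁻¹·Kᵀ·(x' − x̄) = [-15]
z = y + H·x̄ = [-15] + [18] = [3]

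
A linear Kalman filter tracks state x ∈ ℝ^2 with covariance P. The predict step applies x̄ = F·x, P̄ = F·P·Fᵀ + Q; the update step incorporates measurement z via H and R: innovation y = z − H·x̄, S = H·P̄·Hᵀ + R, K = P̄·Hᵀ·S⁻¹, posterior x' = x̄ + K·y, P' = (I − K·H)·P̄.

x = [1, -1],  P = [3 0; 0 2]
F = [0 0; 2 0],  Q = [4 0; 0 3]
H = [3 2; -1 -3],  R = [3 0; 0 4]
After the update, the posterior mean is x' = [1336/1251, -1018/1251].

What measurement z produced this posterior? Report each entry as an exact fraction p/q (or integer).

x̄ = F·x = [0, 2]
P̄ = F·P·Fᵀ + Q = [4 0; 0 15]
S = H·P̄·Hᵀ + R = [99 -102; -102 143]
K = P̄·Hᵀ·S⁻¹ = [436/1251 92/417; -100/1251 -155/417]
x' − x̄ = [1336/1251, -3520/1251] = K·y
y = (KᵀK)⁻¹·Kᵀ·(x' − x̄) = [-2, 8]
z = y + H·x̄ = [-2, 8] + [4, -6] = [2, 2]

z = [2, 2]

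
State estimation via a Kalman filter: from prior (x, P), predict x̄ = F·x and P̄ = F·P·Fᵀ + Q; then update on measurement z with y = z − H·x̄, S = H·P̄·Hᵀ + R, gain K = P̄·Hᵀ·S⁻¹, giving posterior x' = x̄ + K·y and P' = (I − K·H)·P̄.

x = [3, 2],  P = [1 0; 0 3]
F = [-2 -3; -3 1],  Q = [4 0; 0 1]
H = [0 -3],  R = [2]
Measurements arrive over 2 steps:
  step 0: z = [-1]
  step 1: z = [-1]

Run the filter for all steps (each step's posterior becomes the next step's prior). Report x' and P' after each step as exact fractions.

step 0: x̄ = F·x = [-12, -7]
step 0: P̄ = F·P·Fᵀ + Q = [35 -3; -3 13]
step 0: y = z − H·x̄ = [-22]
step 0: S = H·P̄·Hᵀ + R = [119]
step 0: K = P̄·Hᵀ·S⁻¹ = [9/119; -39/119]
step 0: x' = x̄ + K·y = [-1626/119, 25/119]
step 0: P' = (I − K·H)·P̄ = [4084/119 -6/119; -6/119 26/119]
step 1: x̄ = F·x = [3177/119, 4903/119]
step 1: P̄ = F·P·Fᵀ + Q = [16974/119 24384/119; 24384/119 36937/119]
step 1: y = z − H·x̄ = [14590/119]
step 1: S = H·P̄·Hᵀ + R = [332671/119]
step 1: K = P̄·Hᵀ·S⁻¹ = [-73152/332671; -110811/332671]
step 1: x' = x̄ + K·y = [-87327/332671, 120617/332671]
step 1: P' = (I − K·H)·P̄ = [2483550/332671 48768/332671; 48768/332671 73874/332671]

step 0: x' = [-1626/119, 25/119], P' = [4084/119 -6/119; -6/119 26/119]
step 1: x' = [-87327/332671, 120617/332671], P' = [2483550/332671 48768/332671; 48768/332671 73874/332671]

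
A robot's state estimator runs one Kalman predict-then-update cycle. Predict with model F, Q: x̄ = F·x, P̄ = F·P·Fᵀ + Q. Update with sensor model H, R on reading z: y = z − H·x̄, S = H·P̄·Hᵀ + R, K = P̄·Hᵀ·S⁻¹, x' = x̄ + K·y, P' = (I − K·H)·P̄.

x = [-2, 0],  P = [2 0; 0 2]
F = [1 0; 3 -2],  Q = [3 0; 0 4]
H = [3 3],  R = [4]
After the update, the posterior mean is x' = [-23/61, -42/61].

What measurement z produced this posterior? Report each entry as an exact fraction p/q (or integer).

x̄ = F·x = [-2, -6]
P̄ = F·P·Fᵀ + Q = [5 6; 6 30]
S = H·P̄·Hᵀ + R = [427]
K = P̄·Hᵀ·S⁻¹ = [33/427; 108/427]
x' − x̄ = [99/61, 324/61] = K·y
y = (KᵀK)⁻¹·Kᵀ·(x' − x̄) = [21]
z = y + H·x̄ = [21] + [-24] = [-3]

z = [-3]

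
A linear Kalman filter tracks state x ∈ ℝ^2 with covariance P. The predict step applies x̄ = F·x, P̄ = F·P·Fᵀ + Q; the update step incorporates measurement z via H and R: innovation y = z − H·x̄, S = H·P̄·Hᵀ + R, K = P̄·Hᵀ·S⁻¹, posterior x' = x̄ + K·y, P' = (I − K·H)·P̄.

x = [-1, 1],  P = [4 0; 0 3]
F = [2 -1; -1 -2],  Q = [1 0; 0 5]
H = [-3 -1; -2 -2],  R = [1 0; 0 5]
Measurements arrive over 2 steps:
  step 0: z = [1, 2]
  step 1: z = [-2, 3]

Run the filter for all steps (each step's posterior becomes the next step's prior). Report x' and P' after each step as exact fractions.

step 0: x̄ = F·x = [-3, -1]
step 0: P̄ = F·P·Fᵀ + Q = [20 -2; -2 21]
step 0: y = z − H·x̄ = [-9, -6]
step 0: S = H·P̄·Hᵀ + R = [190 146; 146 153]
step 0: K = P̄·Hᵀ·S⁻¹ = [-1809/3877 814/3877; 3253/7754 -2515/3877]
step 0: x' = x̄ + K·y = [-234/3877, -6851/7754]
step 0: P' = (I − K·H)·P̄ = [1922/3877 -3957/3877; -3957/3877 20489/7754]
step 1: x̄ = F·x = [5915/7754, 7085/3877]
step 1: P̄ = F·P·Fᵀ + Q = [75275/7754 28516/3877; 28516/3877 46457/3877]
step 1: y = z − H·x̄ = [16407/7754, 31716/3877]
step 1: S = H·P̄·Hᵀ + R = [1120335/7754 546867/3877; 546867/3877 583891/3877]
step 1: K = P̄·Hᵀ·S⁻¹ = [-5274437/14450991 555154/4816997; 2540102/14450991 -2030040/4816997]
step 1: x' = x̄ + K·y = [4495895/4816997, -6012488/4816997]
step 1: P' = (I − K·H)·P̄ = [4719046/14450991 -8882701/14450991; -8882701/14450991 24108001/14450991]

step 0: x' = [-234/3877, -6851/7754], P' = [1922/3877 -3957/3877; -3957/3877 20489/7754]
step 1: x' = [4495895/4816997, -6012488/4816997], P' = [4719046/14450991 -8882701/14450991; -8882701/14450991 24108001/14450991]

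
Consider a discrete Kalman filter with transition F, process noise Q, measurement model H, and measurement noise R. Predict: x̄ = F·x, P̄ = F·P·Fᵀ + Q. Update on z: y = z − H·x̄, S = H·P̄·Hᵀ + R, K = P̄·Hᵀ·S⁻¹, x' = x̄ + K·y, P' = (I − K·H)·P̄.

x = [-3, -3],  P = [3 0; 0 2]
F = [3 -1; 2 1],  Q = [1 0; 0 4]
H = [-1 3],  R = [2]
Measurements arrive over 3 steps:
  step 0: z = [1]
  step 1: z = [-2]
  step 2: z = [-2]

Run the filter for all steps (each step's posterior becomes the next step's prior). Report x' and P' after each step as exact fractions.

step 0: x̄ = F·x = [-6, -9]
step 0: P̄ = F·P·Fᵀ + Q = [30 16; 16 18]
step 0: y = z − H·x̄ = [22]
step 0: S = H·P̄·Hᵀ + R = [98]
step 0: K = P̄·Hᵀ·S⁻¹ = [9/49; 19/49]
step 0: x' = x̄ + K·y = [-96/49, -23/49]
step 0: P' = (I − K·H)·P̄ = [1308/49 442/49; 442/49 160/49]
step 1: x̄ = F·x = [-265/49, -215/49]
step 1: P̄ = F·P·Fᵀ + Q = [9329/49 8130/49; 8130/49 7356/49]
step 1: y = z − H·x̄ = [282/49]
step 1: S = H·P̄·Hᵀ + R = [26851/49]
step 1: K = P̄·Hᵀ·S⁻¹ = [15061/26851; 13938/26851]
step 1: x' = x̄ + K·y = [-58537/26851, -37601/26851]
step 1: P' = (I − K·H)·P̄ = [482842/26851 170988/26851; 170988/26851 66288/26851]
step 2: x̄ = F·x = [-138010/26851, -154675/26851]
step 2: P̄ = F·P·Fᵀ + Q = [3412789/26851 3001752/26851; 3001752/26851 2789012/26851]
step 2: y = z − H·x̄ = [272313/26851]
step 2: S = H·P̄·Hᵀ + R = [10557087/26851]
step 2: K = P̄·Hᵀ·S⁻¹ = [5592467/10557087; 1788428/3519029]
step 2: x' = x̄ + K·y = [818317/3519029, -2133761/3519029]
step 2: P' = (I − K·H)·P̄ = [177029654/10557087 20912732/3519029; 20912732/3519029 8163196/3519029]

step 0: x' = [-96/49, -23/49], P' = [1308/49 442/49; 442/49 160/49]
step 1: x' = [-58537/26851, -37601/26851], P' = [482842/26851 170988/26851; 170988/26851 66288/26851]
step 2: x' = [818317/3519029, -2133761/3519029], P' = [177029654/10557087 20912732/3519029; 20912732/3519029 8163196/3519029]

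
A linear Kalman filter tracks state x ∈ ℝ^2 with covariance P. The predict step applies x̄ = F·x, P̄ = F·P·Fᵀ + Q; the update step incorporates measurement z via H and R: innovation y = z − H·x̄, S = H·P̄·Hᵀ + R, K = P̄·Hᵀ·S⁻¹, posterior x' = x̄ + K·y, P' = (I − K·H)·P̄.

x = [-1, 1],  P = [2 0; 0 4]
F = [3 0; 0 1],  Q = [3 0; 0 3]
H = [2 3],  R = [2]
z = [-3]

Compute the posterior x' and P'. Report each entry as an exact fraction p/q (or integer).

x̄ = F·x = [-3, 1]
P̄ = F·P·Fᵀ + Q = [21 0; 0 7]
y = z − H·x̄ = [0]
S = H·P̄·Hᵀ + R = [149]
K = P̄·Hᵀ·S⁻¹ = [42/149; 21/149]
x' = x̄ + K·y = [-3, 1]
P' = (I − K·H)·P̄ = [1365/149 -882/149; -882/149 602/149]

x' = [-3, 1]
P' = [1365/149 -882/149; -882/149 602/149]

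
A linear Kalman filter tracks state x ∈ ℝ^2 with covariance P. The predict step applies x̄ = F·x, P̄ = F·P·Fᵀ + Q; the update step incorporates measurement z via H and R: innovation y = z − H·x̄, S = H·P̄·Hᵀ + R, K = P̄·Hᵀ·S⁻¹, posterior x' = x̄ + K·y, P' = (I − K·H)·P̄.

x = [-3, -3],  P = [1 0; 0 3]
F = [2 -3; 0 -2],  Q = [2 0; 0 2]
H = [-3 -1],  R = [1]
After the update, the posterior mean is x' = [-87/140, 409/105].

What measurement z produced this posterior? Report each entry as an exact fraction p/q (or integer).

x̄ = F·x = [3, 6]
P̄ = F·P·Fᵀ + Q = [33 18; 18 14]
S = H·P̄·Hᵀ + R = [420]
K = P̄·Hᵀ·S⁻¹ = [-39/140; -17/105]
x' − x̄ = [-507/140, -221/105] = K·y
y = (KᵀK)⁻¹·Kᵀ·(x' − x̄) = [13]
z = y + H·x̄ = [13] + [-15] = [-2]

z = [-2]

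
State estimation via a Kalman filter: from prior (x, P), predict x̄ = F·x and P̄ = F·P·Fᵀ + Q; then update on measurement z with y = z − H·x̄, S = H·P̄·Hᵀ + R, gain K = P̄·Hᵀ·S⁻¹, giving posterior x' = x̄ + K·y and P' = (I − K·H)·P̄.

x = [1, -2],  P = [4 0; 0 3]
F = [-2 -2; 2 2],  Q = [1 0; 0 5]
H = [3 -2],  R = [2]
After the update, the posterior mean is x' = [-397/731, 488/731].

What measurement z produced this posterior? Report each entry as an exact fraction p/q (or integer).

x̄ = F·x = [2, -2]
P̄ = F·P·Fᵀ + Q = [29 -28; -28 33]
S = H·P̄·Hᵀ + R = [731]
K = P̄·Hᵀ·S⁻¹ = [143/731; -150/731]
x' − x̄ = [-1859/731, 1950/731] = K·y
y = (KᵀK)⁻¹·Kᵀ·(x' − x̄) = [-13]
z = y + H·x̄ = [-13] + [10] = [-3]

z = [-3]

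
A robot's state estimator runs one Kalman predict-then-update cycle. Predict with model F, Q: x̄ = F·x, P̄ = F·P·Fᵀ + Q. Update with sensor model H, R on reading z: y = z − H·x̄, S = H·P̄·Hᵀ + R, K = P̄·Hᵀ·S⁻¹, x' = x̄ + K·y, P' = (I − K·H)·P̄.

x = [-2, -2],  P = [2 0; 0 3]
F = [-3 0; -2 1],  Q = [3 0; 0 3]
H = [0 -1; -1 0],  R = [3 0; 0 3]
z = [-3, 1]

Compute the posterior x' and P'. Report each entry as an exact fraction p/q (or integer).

x' = [43/88, 39/22]
P' = [213/88 9/22; 9/22 24/11]

x̄ = F·x = [6, 2]
P̄ = F·P·Fᵀ + Q = [21 12; 12 14]
y = z − H·x̄ = [-1, 7]
S = H·P̄·Hᵀ + R = [17 12; 12 24]
K = P̄·Hᵀ·S⁻¹ = [-3/22 -71/88; -8/11 -3/22]
x' = x̄ + K·y = [43/88, 39/22]
P' = (I − K·H)·P̄ = [213/88 9/22; 9/22 24/11]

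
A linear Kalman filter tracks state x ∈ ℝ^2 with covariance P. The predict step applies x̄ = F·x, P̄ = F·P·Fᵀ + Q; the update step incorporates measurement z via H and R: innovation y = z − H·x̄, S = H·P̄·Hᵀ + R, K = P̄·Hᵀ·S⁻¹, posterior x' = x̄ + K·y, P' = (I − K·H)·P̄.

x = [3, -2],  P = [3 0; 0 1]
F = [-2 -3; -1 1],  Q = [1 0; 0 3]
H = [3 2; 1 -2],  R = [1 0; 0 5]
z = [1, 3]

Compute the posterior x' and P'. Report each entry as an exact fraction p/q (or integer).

x' = [13128/10633, -14703/10633]
P' = [3590/10633 -4045/10633; -4045/10633 6705/10633]

x̄ = F·x = [0, -5]
P̄ = F·P·Fᵀ + Q = [22 3; 3 7]
y = z − H·x̄ = [11, -7]
S = H·P̄·Hᵀ + R = [263 26; 26 43]
K = P̄·Hᵀ·S⁻¹ = [2680/10633 2336/10633; 1275/10633 -3491/10633]
x' = x̄ + K·y = [13128/10633, -14703/10633]
P' = (I − K·H)·P̄ = [3590/10633 -4045/10633; -4045/10633 6705/10633]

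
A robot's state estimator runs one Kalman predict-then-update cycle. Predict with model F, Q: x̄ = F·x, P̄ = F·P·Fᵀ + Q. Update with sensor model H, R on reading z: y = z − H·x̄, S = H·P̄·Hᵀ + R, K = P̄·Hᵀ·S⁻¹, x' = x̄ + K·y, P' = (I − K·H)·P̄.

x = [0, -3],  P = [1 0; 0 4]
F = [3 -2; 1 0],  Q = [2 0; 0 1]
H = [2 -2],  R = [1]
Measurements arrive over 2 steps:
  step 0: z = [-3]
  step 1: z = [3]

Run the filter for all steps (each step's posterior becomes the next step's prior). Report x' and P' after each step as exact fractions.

step 0: x' = [-54/31, -10/31], P' = [69/31 61/31; 61/31 182/93]
step 1: x' = [-1566/1577, -3528/1577], P' = [5281/1577 4955/1577; 4955/1577 5000/1577]

step 0: x̄ = F·x = [6, 0]
step 0: P̄ = F·P·Fᵀ + Q = [27 3; 3 2]
step 0: y = z − H·x̄ = [-15]
step 0: S = H·P̄·Hᵀ + R = [93]
step 0: K = P̄·Hᵀ·S⁻¹ = [16/31; 2/93]
step 0: x' = x̄ + K·y = [-54/31, -10/31]
step 0: P' = (I − K·H)·P̄ = [69/31 61/31; 61/31 182/93]
step 1: x̄ = F·x = [-142/31, -54/31]
step 1: P̄ = F·P·Fᵀ + Q = [581/93 85/31; 85/31 100/31]
step 1: y = z − H·x̄ = [269/31]
step 1: S = H·P̄·Hᵀ + R = [1577/93]
step 1: K = P̄·Hᵀ·S⁻¹ = [652/1577; -90/1577]
step 1: x' = x̄ + K·y = [-1566/1577, -3528/1577]
step 1: P' = (I − K·H)·P̄ = [5281/1577 4955/1577; 4955/1577 5000/1577]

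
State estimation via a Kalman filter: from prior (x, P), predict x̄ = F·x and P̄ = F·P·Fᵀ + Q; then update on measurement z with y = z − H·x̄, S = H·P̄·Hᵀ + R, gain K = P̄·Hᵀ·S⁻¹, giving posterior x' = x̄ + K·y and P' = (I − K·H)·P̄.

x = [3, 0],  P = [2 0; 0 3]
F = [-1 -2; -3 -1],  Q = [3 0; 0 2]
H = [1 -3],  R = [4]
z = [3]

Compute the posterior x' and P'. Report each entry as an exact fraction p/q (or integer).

x' = [-23/52, -69/52]
P' = [2291/156 263/52; 263/52 113/52]

x̄ = F·x = [-3, -9]
P̄ = F·P·Fᵀ + Q = [17 12; 12 23]
y = z − H·x̄ = [-21]
S = H·P̄·Hᵀ + R = [156]
K = P̄·Hᵀ·S⁻¹ = [-19/156; -19/52]
x' = x̄ + K·y = [-23/52, -69/52]
P' = (I − K·H)·P̄ = [2291/156 263/52; 263/52 113/52]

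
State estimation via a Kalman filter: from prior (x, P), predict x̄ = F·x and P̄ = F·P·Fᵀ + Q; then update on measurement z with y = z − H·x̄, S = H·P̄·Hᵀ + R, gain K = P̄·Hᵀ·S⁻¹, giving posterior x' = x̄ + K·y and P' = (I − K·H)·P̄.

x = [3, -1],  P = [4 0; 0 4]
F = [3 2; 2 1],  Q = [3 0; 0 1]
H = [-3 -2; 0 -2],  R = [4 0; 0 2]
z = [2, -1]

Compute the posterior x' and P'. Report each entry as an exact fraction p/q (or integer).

x̄ = F·x = [7, 5]
P̄ = F·P·Fᵀ + Q = [55 32; 32 21]
y = z − H·x̄ = [33, 9]
S = H·P̄·Hᵀ + R = [967 276; 276 86]
K = P̄·Hᵀ·S⁻¹ = [-145/499 94/499; -138/3493 -1263/3493]
x' = x̄ + K·y = [-446/499, 1544/3493]
P' = (I − K·H)·P̄ = [256/499 -94/499; -94/499 1263/3493]

x' = [-446/499, 1544/3493]
P' = [256/499 -94/499; -94/499 1263/3493]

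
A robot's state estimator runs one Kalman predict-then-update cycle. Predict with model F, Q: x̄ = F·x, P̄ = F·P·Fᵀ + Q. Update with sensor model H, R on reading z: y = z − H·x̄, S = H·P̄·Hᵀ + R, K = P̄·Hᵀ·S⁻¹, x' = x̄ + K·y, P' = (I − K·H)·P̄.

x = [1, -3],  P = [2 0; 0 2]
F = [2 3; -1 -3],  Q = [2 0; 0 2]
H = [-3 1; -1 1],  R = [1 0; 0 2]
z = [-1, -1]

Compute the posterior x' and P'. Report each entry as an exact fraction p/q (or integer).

x' = [201/359, 188/359]
P' = [113/359 220/359; 220/359 638/359]

x̄ = F·x = [-7, 8]
P̄ = F·P·Fᵀ + Q = [28 -22; -22 22]
y = z − H·x̄ = [-30, -16]
S = H·P̄·Hᵀ + R = [407 194; 194 96]
K = P̄·Hᵀ·S⁻¹ = [-119/359 107/718; -22/359 209/359]
x' = x̄ + K·y = [201/359, 188/359]
P' = (I − K·H)·P̄ = [113/359 220/359; 220/359 638/359]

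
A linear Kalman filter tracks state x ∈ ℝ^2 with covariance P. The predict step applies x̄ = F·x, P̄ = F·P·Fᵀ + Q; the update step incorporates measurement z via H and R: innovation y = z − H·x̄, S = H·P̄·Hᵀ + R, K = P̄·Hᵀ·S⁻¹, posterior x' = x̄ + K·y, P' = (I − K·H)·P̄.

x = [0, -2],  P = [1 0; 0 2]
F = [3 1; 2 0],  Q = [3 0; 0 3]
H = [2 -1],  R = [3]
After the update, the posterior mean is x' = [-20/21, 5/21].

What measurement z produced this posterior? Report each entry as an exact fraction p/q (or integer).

x̄ = F·x = [-2, 0]
P̄ = F·P·Fᵀ + Q = [14 6; 6 7]
S = H·P̄·Hᵀ + R = [42]
K = P̄·Hᵀ·S⁻¹ = [11/21; 5/42]
x' − x̄ = [22/21, 5/21] = K·y
y = (KᵀK)⁻¹·Kᵀ·(x' − x̄) = [2]
z = y + H·x̄ = [2] + [-4] = [-2]

z = [-2]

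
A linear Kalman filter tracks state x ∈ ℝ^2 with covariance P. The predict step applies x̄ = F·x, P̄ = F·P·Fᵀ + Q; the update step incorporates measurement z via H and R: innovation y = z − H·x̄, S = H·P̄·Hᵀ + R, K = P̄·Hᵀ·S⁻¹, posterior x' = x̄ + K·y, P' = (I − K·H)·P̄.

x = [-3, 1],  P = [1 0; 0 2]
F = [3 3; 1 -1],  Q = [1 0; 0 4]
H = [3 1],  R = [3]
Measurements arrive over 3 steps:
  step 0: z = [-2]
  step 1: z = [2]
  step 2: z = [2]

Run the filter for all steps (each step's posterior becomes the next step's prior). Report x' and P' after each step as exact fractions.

step 0: x̄ = F·x = [-6, -4]
step 0: P̄ = F·P·Fᵀ + Q = [28 -3; -3 7]
step 0: y = z − H·x̄ = [20]
step 0: S = H·P̄·Hᵀ + R = [244]
step 0: K = P̄·Hᵀ·S⁻¹ = [81/244; -1/122]
step 0: x' = x̄ + K·y = [39/61, -254/61]
step 0: P' = (I − K·H)·P̄ = [271/244 -285/122; -285/122 426/61]
step 1: x̄ = F·x = [-645/61, 293/61]
step 1: P̄ = F·P·Fᵀ + Q = [7759/244 -4299/244; -4299/244 4091/244]
step 1: y = z − H·x̄ = [1764/61]
step 1: S = H·P̄·Hᵀ + R = [12215/61]
step 1: K = P̄·Hᵀ·S⁻¹ = [9489/24430; -629/3490]
step 1: x' = x̄ + K·y = [1149/1745, -713/1745]
step 1: P' = (I − K·H)·P̄ = [19406/12215 -12567/3490; -12567/3490 17907/1745]
step 2: x̄ = F·x = [1308/1745, 1862/1745]
step 2: P̄ = F·P·Fᵀ + Q = [523289/12215 -317829/12215; -317829/12215 281584/12215]
step 2: y = z − H·x̄ = [-2296/1745]
step 2: S = H·P̄·Hᵀ + R = [3120856/12215]
step 2: K = P̄·Hᵀ·S⁻¹ = [626019/1560428; -671903/3120856]
step 2: x' = x̄ + K·y = [86490/390107, 526771/390107]
step 2: P' = (I − K·H)·P̄ = [1340779/780214 -6166617/1560428; -6166617/1560428 34983993/3120856]

step 0: x' = [39/61, -254/61], P' = [271/244 -285/122; -285/122 426/61]
step 1: x' = [1149/1745, -713/1745], P' = [19406/12215 -12567/3490; -12567/3490 17907/1745]
step 2: x' = [86490/390107, 526771/390107], P' = [1340779/780214 -6166617/1560428; -6166617/1560428 34983993/3120856]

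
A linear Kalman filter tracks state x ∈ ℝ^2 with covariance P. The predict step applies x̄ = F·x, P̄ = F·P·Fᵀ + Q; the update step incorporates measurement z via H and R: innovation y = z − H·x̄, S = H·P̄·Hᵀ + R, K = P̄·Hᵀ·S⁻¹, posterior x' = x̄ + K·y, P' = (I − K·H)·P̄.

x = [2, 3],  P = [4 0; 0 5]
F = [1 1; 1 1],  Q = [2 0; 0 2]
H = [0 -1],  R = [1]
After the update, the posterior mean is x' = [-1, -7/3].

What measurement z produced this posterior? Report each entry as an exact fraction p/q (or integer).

z = [3]

x̄ = F·x = [5, 5]
P̄ = F·P·Fᵀ + Q = [11 9; 9 11]
S = H·P̄·Hᵀ + R = [12]
K = P̄·Hᵀ·S⁻¹ = [-3/4; -11/12]
x' − x̄ = [-6, -22/3] = K·y
y = (KᵀK)⁻¹·Kᵀ·(x' − x̄) = [8]
z = y + H·x̄ = [8] + [-5] = [3]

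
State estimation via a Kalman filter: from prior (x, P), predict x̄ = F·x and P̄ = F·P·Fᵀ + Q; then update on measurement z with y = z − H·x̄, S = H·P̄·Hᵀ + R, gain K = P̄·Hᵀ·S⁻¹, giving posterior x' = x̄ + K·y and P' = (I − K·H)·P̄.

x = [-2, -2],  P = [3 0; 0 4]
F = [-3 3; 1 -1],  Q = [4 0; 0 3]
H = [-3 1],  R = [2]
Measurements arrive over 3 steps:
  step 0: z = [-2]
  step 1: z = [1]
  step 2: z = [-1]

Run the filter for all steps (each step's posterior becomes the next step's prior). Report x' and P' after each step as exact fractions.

step 0: x' = [148/247, -146/741], P' = [121/247 215/247; 215/247 2081/741]
step 1: x' = [-45282/145781, 20253/145781], P' = [71366/145781 127074/145781; 127074/145781 408748/145781]
step 2: x' = [8724957/28573621, -3417888/28573621], P' = [13987954/28573621 24907158/28573621; 24907158/28573621 80115480/28573621]

step 0: x̄ = F·x = [0, 0]
step 0: P̄ = F·P·Fᵀ + Q = [67 -21; -21 10]
step 0: y = z − H·x̄ = [-2]
step 0: S = H·P̄·Hᵀ + R = [741]
step 0: K = P̄·Hᵀ·S⁻¹ = [-74/247; 73/741]
step 0: x' = x̄ + K·y = [148/247, -146/741]
step 0: P' = (I − K·H)·P̄ = [121/247 215/247; 215/247 2081/741]
step 1: x̄ = F·x = [-590/247, 590/741]
step 1: P̄ = F·P·Fᵀ + Q = [4450/247 -1154/247; -1154/247 3377/741]
step 1: y = z − H·x̄ = [-5159/741]
step 1: S = H·P̄·Hᵀ + R = [145781/741]
step 1: K = P̄·Hᵀ·S⁻¹ = [-43512/145781; 13763/145781]
step 1: x' = x̄ + K·y = [-45282/145781, 20253/145781]
step 1: P' = (I − K·H)·P̄ = [71366/145781 127074/145781; 127074/145781 408748/145781]
step 2: x̄ = F·x = [196605/145781, -65535/145781]
step 2: P̄ = F·P·Fᵀ + Q = [2616818/145781 -677898/145781; -677898/145781 663309/145781]
step 2: y = z − H·x̄ = [509569/145781]
step 2: S = H·P̄·Hᵀ + R = [28573621/145781]
step 2: K = P̄·Hᵀ·S⁻¹ = [-8528352/28573621; 2697003/28573621]
step 2: x' = x̄ + K·y = [8724957/28573621, -3417888/28573621]
step 2: P' = (I − K·H)·P̄ = [13987954/28573621 24907158/28573621; 24907158/28573621 80115480/28573621]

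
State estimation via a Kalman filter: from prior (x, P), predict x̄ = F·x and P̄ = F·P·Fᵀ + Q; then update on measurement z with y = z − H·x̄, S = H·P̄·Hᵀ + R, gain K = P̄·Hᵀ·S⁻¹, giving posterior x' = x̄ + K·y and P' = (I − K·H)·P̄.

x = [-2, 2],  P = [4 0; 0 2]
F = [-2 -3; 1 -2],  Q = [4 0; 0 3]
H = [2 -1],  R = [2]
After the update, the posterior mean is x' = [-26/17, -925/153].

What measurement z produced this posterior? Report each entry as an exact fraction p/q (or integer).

z = [3]

x̄ = F·x = [-2, -6]
P̄ = F·P·Fᵀ + Q = [38 4; 4 15]
S = H·P̄·Hᵀ + R = [153]
K = P̄·Hᵀ·S⁻¹ = [8/17; -7/153]
x' − x̄ = [8/17, -7/153] = K·y
y = (KᵀK)⁻¹·Kᵀ·(x' − x̄) = [1]
z = y + H·x̄ = [1] + [2] = [3]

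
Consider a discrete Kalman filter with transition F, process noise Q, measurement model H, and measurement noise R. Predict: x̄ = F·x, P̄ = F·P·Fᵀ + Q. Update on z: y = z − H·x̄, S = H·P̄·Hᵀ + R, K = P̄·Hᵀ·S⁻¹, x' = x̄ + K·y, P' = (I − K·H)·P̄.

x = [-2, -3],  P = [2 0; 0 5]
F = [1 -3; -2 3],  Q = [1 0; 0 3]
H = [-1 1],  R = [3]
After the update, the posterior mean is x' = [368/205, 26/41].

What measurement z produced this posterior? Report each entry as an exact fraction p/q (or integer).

x̄ = F·x = [7, -5]
P̄ = F·P·Fᵀ + Q = [48 -49; -49 56]
S = H·P̄·Hᵀ + R = [205]
K = P̄·Hᵀ·S⁻¹ = [-97/205; 21/41]
x' − x̄ = [-1067/205, 231/41] = K·y
y = (KᵀK)⁻¹·Kᵀ·(x' − x̄) = [11]
z = y + H·x̄ = [11] + [-12] = [-1]

z = [-1]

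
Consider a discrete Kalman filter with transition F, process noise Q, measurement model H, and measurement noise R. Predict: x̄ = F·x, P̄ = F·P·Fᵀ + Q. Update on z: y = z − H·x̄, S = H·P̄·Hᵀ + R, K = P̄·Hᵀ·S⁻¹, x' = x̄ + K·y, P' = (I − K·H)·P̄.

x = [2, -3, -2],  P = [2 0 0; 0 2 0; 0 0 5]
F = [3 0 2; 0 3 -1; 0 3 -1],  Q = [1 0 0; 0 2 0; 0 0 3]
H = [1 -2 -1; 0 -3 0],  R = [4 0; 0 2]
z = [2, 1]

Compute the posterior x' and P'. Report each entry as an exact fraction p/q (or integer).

x̄ = F·x = [2, -7, -7]
P̄ = F·P·Fᵀ + Q = [39 -10 -10; -10 25 23; -10 23 26]
y = z − H·x̄ = [-21, -20]
S = H·P̄·Hᵀ + R = [321 249; 249 227]
K = P̄·Hᵀ·S⁻¹ = [2731/3622 -2517/3622; -83/5433 -568/1811; -1433/10866 -577/3622]
x' = x̄ + K·y = [233/3622, -736/1811, -3783/3622]
P' = (I − K·H)·P̄ = [28329/3622 839/1811 14049/3622; 839/1811 1136/5433 577/5433; 14049/3622 577/5433 45571/10866]

x' = [233/3622, -736/1811, -3783/3622]
P' = [28329/3622 839/1811 14049/3622; 839/1811 1136/5433 577/5433; 14049/3622 577/5433 45571/10866]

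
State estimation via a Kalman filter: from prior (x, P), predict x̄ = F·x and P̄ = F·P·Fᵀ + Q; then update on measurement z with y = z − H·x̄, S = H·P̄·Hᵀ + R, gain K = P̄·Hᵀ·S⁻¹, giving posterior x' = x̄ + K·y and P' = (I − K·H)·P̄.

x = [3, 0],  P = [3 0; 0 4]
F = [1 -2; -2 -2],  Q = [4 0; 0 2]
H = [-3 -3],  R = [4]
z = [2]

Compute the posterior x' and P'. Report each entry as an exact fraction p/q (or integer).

x' = [2676/661, -3126/661]
P' = [5402/661 -5270/661; -5270/661 5430/661]

x̄ = F·x = [3, -6]
P̄ = F·P·Fᵀ + Q = [23 10; 10 30]
y = z − H·x̄ = [-7]
S = H·P̄·Hᵀ + R = [661]
K = P̄·Hᵀ·S⁻¹ = [-99/661; -120/661]
x' = x̄ + K·y = [2676/661, -3126/661]
P' = (I − K·H)·P̄ = [5402/661 -5270/661; -5270/661 5430/661]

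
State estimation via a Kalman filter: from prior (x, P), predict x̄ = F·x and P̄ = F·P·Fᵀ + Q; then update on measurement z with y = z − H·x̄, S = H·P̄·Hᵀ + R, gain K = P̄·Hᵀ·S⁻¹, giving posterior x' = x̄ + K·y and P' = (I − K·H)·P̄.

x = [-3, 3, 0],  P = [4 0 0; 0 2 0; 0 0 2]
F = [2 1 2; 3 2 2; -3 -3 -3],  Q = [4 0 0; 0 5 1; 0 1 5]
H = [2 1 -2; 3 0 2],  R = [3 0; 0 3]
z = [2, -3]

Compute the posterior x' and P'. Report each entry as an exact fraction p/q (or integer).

x̄ = F·x = [-3, -3, 0]
P̄ = F·P·Fᵀ + Q = [30 36 -42; 36 57 -59; -42 -59 77]
y = z − H·x̄ = [11, 6]
S = H·P̄·Hᵀ + R = [1204 -54; -54 77]
K = P̄·Hᵀ·S⁻¹ = [1773/11224 1059/5612; 18479/89792 649/44896; -21357/89792 8837/44896]
x' = x̄ + K·y = [-1461/11224, -58319/89792, -128883/89792]
P' = (I − K·H)·P̄ = [609/1403 -12687/11224 -4131/11224; -12687/11224 566811/89792 154191/89792; -4131/11224 154191/89792 76083/89792]

x' = [-1461/11224, -58319/89792, -128883/89792]
P' = [609/1403 -12687/11224 -4131/11224; -12687/11224 566811/89792 154191/89792; -4131/11224 154191/89792 76083/89792]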